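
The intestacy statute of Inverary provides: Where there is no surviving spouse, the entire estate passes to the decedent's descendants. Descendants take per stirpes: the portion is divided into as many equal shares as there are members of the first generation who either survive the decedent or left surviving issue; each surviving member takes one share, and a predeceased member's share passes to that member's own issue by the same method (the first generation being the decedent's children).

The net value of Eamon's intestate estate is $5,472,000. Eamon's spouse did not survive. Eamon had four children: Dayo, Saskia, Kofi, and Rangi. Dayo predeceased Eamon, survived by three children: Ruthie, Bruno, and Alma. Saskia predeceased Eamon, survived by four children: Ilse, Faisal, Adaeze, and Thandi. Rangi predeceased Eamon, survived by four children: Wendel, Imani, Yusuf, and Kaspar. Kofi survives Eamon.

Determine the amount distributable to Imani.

Imani receives $342,000.

The entire $5,472,000 passes to the descendants.
That amount ($5,472,000) is divided into 4 shares of $1,368,000: Kofi takes $1,368,000; Dayo's $1,368,000 share passes to Dayo's issue; Saskia's $1,368,000 share passes to Saskia's issue; Rangi's $1,368,000 share passes to Rangi's issue.
Dayo's share ($1,368,000) is divided into 3 shares of $456,000: Ruthie, Bruno, and Alma each take $456,000.
Saskia's share ($1,368,000) is divided into 4 shares of $342,000: Ilse, Faisal, Adaeze, and Thandi each take $342,000.
Rangi's share ($1,368,000) is divided into 4 shares of $342,000: Wendel, Imani, Yusuf, and Kaspar each take $342,000.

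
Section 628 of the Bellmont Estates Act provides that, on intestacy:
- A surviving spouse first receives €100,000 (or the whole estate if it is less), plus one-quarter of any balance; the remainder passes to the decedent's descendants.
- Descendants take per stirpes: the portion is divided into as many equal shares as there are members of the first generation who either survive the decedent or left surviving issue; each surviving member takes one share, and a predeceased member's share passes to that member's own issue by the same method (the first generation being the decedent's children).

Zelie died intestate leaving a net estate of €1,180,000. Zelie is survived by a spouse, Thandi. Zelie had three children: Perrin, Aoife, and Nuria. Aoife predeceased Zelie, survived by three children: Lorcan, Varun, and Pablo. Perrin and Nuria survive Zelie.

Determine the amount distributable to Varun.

Thandi first takes €100,000, leaving a balance of €1,080,000. Thandi then takes one-quarter of the balance (€270,000), for a total of €370,000. The remaining €810,000 passes to the descendants.
The descendants' portion (€810,000) is divided into 3 shares of €270,000: Perrin and Nuria each take €270,000; Aoife's €270,000 share passes to Aoife's issue.
Aoife's share (€270,000) is divided into 3 shares of €90,000: Lorcan, Varun, and Pablo each take €90,000.

Varun receives €90,000.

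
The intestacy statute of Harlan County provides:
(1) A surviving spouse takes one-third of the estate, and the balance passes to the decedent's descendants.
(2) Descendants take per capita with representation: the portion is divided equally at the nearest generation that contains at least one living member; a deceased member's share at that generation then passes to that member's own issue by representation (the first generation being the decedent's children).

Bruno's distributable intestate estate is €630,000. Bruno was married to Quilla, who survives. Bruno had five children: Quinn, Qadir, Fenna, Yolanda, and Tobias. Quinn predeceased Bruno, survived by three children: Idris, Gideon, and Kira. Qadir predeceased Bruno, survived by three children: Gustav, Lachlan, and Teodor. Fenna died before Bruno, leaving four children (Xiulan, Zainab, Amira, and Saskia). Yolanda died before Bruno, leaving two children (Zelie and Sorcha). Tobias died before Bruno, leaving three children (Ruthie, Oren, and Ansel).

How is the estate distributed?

Quilla: €210,000; Idris: €28,000; Gideon: €28,000; Kira: €28,000; Gustav: €28,000; Lachlan: €28,000; Teodor: €28,000; Xiulan: €28,000; Zainab: €28,000; Amira: €28,000; Saskia: €28,000; Zelie: €28,000; Sorcha: €28,000; Ruthie: €28,000; Oren: €28,000; Ansel: €28,000

Quilla takes one-third of €630,000 = €210,000. The remaining €420,000 passes to the descendants.
No child survives, so the initial division is made at the grandchildren's generation.
The descendants' portion (€420,000) is divided into 15 shares of €28,000: Idris, Gideon, Kira, Gustav, Lachlan, Teodor, Xiulan, Zainab, Amira, Saskia, Zelie, Sorcha, Ruthie, Oren, and Ansel each take €28,000.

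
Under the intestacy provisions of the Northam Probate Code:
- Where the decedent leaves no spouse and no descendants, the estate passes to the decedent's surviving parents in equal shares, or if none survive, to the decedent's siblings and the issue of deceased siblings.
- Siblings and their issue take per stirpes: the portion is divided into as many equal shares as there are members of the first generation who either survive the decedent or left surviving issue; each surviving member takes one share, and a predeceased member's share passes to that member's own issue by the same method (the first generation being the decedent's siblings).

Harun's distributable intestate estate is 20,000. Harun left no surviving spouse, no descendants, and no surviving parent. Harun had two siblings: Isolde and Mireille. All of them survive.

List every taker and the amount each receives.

Isolde: 10,000; Mireille: 10,000

The entire 20,000 passes to the siblings and their issue.
That amount (20,000) is divided into 2 shares of 10,000: Isolde and Mireille each take 10,000.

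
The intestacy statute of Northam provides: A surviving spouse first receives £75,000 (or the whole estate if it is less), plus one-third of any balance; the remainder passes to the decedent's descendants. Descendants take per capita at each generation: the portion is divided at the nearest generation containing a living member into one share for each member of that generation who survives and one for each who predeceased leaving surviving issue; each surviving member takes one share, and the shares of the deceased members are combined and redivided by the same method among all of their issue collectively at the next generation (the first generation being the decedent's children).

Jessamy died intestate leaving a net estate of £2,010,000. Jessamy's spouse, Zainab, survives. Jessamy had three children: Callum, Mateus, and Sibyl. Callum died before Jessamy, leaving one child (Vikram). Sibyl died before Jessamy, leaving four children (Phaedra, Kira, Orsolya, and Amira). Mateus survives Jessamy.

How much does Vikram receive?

Vikram receives £172,000.

Zainab first takes £75,000, leaving a balance of £1,935,000. Zainab then takes one-third of the balance (£645,000), for a total of £720,000. The remaining £1,290,000 passes to the descendants.
The descendants' portion (£1,290,000) is divided at the children's generation into 3 shares of £430,000. Mateus takes £430,000. The 2 shares of the deceased (Callum and Sibyl) are combined into a pool of £860,000.
That pool (£860,000) is divided at the grandchildren's generation equally among Vikram, Phaedra, Kira, Orsolya, and Amira: £172,000 each.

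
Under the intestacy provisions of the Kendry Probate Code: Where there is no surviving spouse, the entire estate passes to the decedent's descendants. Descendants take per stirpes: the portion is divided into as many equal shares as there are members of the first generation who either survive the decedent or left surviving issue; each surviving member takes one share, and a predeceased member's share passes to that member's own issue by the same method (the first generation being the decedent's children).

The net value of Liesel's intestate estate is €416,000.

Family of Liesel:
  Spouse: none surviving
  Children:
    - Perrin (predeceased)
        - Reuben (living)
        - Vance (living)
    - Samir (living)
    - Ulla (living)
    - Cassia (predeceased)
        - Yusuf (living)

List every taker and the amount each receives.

The entire €416,000 passes to the descendants.
That amount (€416,000) is divided into 4 shares of €104,000: Samir and Ulla each take €104,000; Perrin's €104,000 share passes to Perrin's issue; Cassia's €104,000 share passes to Cassia's issue.
Perrin's share (€104,000) is divided into 2 shares of €52,000: Reuben and Vance each take €52,000.
Cassia's share (€104,000) passes entirely to Yusuf.

Reuben: €52,000; Vance: €52,000; Samir: €104,000; Ulla: €104,000; Yusuf: €104,000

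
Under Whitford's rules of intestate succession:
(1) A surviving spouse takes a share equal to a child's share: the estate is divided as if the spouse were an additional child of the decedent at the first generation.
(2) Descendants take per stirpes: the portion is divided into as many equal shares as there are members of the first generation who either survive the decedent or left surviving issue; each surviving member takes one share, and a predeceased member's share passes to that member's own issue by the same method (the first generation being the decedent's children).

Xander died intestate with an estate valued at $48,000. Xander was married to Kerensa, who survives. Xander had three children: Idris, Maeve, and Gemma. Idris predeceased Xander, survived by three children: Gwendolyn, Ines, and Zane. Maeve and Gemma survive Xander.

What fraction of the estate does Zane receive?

The spouse counts as an additional share at the children's level, so there are 4 primary shares of $12,000. Kerensa takes one such share ($12,000).
The children's combined portion ($36,000) is divided into 3 shares of $12,000: Maeve and Gemma each take $12,000; Idris's $12,000 share passes to Idris's issue.
Idris's share ($12,000) is divided into 3 shares of $4,000: Gwendolyn, Ines, and Zane each take $4,000.

Zane receives 1/12 of the estate.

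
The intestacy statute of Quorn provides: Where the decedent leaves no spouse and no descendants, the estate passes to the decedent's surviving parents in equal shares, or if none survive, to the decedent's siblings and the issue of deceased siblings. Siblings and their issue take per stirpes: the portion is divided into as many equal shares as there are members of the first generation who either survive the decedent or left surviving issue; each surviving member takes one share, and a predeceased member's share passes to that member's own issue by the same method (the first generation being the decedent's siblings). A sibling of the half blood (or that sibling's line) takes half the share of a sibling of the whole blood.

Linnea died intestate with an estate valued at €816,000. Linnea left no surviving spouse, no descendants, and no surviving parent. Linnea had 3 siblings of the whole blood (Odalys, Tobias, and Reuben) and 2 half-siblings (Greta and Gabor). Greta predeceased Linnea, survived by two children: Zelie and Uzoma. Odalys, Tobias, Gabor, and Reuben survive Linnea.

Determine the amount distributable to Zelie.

The entire €816,000 passes to the siblings and their issue.
Counting each half-blood sibling's line as half a unit, there are 4 units in €816,000, so one unit is €204,000. Whole-blood lines (Odalys, Tobias, and Reuben) take €204,000 each; half-blood lines (Greta and Gabor) take €102,000 each.
Greta's share (€102,000) is divided into 2 shares of €51,000: Zelie and Uzoma each take €51,000.

Zelie receives €51,000.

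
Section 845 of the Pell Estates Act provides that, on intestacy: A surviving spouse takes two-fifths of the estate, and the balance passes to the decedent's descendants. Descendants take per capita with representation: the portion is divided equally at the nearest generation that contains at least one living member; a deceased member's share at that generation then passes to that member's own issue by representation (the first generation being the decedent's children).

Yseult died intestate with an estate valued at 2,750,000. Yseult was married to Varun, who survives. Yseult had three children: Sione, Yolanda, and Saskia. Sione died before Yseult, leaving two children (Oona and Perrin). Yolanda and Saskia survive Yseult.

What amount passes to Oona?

Varun takes two-fifths of 2,750,000 = 1,100,000. The remaining 1,650,000 passes to the descendants.
The descendants' portion (1,650,000) is divided into 3 shares of 550,000: Yolanda and Saskia each take 550,000; Sione's 550,000 share passes to Sione's issue.
Sione's share (550,000) is divided into 2 shares of 275,000: Oona and Perrin each take 275,000.

Oona receives 275,000.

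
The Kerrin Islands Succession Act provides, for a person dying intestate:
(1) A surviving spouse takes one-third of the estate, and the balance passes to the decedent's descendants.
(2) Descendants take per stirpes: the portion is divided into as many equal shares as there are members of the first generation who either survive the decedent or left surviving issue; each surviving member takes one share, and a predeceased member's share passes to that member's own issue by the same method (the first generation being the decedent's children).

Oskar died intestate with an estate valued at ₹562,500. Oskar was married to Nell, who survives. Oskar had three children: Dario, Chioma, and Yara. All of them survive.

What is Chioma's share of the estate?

Nell takes one-third of ₹562,500 = ₹187,500. The remaining ₹375,000 passes to the descendants.
The descendants' portion (₹375,000) is divided into 3 shares of ₹125,000: Dario, Chioma, and Yara each take ₹125,000.

Chioma receives ₹125,000.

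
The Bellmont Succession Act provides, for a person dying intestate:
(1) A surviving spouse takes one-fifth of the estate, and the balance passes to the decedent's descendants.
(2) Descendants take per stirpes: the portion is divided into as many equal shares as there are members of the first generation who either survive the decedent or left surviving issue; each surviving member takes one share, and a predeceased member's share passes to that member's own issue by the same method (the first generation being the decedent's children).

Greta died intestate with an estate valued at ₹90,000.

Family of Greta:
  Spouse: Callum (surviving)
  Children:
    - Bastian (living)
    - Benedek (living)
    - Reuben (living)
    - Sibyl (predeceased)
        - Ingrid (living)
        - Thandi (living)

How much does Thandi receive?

Callum takes one-fifth of ₹90,000 = ₹18,000. The remaining ₹72,000 passes to the descendants.
The descendants' portion (₹72,000) is divided into 4 shares of ₹18,000: Bastian, Benedek, and Reuben each take ₹18,000; Sibyl's ₹18,000 share passes to Sibyl's issue.
Sibyl's share (₹18,000) is divided into 2 shares of ₹9,000: Ingrid and Thandi each take ₹9,000.

Thandi receives ₹9,000.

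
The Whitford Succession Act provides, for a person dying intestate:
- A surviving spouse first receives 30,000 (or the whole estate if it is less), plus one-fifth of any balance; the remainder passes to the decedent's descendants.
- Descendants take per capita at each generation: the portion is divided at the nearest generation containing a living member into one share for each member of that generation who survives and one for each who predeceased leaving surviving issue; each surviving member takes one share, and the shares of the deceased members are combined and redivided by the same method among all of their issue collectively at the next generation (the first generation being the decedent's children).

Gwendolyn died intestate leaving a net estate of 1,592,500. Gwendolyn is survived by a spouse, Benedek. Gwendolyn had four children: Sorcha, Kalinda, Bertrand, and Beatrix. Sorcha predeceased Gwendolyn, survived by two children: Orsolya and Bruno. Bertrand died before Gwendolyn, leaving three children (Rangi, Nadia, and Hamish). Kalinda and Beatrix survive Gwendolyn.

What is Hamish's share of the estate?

Hamish receives 125,000.

Benedek first takes 30,000, leaving a balance of 1,562,500. Benedek then takes one-fifth of the balance (312,500), for a total of 342,500. The remaining 1,250,000 passes to the descendants.
The descendants' portion (1,250,000) is divided at the children's generation into 4 shares of 312,500. Kalinda and Beatrix each take 312,500. The 2 shares of the deceased (Sorcha and Bertrand) are combined into a pool of 625,000.
That pool (625,000) is divided at the grandchildren's generation equally among Orsolya, Bruno, Rangi, Nadia, and Hamish: 125,000 each.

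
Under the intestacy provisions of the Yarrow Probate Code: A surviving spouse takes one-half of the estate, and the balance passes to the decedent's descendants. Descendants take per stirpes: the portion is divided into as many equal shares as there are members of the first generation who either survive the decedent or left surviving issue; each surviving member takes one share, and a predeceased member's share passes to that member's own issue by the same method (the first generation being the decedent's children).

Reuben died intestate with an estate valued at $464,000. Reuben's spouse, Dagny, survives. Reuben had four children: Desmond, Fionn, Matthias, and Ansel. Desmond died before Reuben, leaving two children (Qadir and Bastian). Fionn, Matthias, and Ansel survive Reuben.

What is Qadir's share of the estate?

Dagny takes one-half of $464,000 = $232,000. The remaining $232,000 passes to the descendants.
The descendants' portion ($232,000) is divided into 4 shares of $58,000: Fionn, Matthias, and Ansel each take $58,000; Desmond's $58,000 share passes to Desmond's issue.
Desmond's share ($58,000) is divided into 2 shares of $29,000: Qadir and Bastian each take $29,000.

Qadir receives $29,000.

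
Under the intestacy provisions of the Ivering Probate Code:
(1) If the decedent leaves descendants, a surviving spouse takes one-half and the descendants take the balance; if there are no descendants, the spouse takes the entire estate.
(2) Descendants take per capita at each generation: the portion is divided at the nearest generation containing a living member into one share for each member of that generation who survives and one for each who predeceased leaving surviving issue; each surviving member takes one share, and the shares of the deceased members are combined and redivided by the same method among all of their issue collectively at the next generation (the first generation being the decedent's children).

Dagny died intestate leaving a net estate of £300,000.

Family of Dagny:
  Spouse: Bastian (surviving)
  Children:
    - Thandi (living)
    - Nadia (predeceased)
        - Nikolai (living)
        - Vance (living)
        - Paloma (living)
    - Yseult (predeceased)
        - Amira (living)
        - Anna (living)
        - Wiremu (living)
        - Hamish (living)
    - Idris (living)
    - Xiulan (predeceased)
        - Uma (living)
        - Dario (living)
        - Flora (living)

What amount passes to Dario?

Dario receives £9,000.

Bastian takes one-half of £300,000 = £150,000. The remaining £150,000 passes to the descendants.
The descendants' portion (£150,000) is divided at the children's generation into 5 shares of £30,000. Thandi and Idris each take £30,000. The 3 shares of the deceased (Nadia, Yseult, and Xiulan) are combined into a pool of £90,000.
That pool (£90,000) is divided at the grandchildren's generation equally among Nikolai, Vance, Paloma, Amira, Anna, Wiremu, Hamish, Uma, Dario, and Flora: £9,000 each.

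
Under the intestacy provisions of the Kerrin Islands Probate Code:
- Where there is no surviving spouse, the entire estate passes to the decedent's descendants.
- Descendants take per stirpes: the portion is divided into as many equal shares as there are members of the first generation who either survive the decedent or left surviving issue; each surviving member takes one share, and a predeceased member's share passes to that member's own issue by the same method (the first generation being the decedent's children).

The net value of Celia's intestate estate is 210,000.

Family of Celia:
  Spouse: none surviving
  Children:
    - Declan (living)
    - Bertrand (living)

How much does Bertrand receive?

The entire 210,000 passes to the descendants.
That amount (210,000) is divided into 2 shares of 105,000: Declan and Bertrand each take 105,000.

Bertrand receives 105,000.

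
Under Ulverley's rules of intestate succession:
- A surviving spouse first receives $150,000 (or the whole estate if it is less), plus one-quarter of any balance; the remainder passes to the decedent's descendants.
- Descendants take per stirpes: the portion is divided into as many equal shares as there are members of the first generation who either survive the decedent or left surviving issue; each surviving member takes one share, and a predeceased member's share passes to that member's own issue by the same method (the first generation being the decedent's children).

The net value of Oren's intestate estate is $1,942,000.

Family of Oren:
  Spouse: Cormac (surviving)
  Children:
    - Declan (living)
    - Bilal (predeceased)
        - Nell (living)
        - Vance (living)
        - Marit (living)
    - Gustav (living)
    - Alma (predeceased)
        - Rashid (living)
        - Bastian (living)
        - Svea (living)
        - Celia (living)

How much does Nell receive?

Cormac first takes $150,000, leaving a balance of $1,792,000. Cormac then takes one-quarter of the balance ($448,000), for a total of $598,000. The remaining $1,344,000 passes to the descendants.
The descendants' portion ($1,344,000) is divided into 4 shares of $336,000: Declan and Gustav each take $336,000; Bilal's $336,000 share passes to Bilal's issue; Alma's $336,000 share passes to Alma's issue.
Bilal's share ($336,000) is divided into 3 shares of $112,000: Nell, Vance, and Marit each take $112,000.
Alma's share ($336,000) is divided into 4 shares of $84,000: Rashid, Bastian, Svea, and Celia each take $84,000.

Nell receives $112,000.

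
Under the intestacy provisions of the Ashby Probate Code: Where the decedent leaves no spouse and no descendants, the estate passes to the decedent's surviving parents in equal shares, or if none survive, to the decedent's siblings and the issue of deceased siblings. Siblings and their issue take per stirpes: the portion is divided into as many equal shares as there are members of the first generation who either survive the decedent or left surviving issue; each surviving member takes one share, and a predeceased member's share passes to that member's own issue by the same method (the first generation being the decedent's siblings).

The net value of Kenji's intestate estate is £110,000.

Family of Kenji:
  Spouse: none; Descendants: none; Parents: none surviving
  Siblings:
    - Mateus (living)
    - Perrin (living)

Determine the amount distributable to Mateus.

Mateus receives £55,000.

The entire £110,000 passes to the siblings and their issue.
That amount (£110,000) is divided into 2 shares of £55,000: Mateus and Perrin each take £55,000.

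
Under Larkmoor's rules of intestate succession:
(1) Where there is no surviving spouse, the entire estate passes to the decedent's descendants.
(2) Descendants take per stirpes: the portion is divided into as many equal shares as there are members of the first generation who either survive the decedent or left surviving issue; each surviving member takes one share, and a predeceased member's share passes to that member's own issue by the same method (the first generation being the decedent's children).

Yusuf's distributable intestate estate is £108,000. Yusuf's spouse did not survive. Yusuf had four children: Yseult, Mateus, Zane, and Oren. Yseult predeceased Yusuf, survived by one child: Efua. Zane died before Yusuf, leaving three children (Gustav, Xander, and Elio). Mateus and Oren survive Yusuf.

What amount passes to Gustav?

Gustav receives £9,000.

The entire £108,000 passes to the descendants.
That amount (£108,000) is divided into 4 shares of £27,000: Mateus and Oren each take £27,000; Yseult's £27,000 share passes to Yseult's issue; Zane's £27,000 share passes to Zane's issue.
Yseult's share (£27,000) passes entirely to Efua.
Zane's share (£27,000) is divided into 3 shares of £9,000: Gustav, Xander, and Elio each take £9,000.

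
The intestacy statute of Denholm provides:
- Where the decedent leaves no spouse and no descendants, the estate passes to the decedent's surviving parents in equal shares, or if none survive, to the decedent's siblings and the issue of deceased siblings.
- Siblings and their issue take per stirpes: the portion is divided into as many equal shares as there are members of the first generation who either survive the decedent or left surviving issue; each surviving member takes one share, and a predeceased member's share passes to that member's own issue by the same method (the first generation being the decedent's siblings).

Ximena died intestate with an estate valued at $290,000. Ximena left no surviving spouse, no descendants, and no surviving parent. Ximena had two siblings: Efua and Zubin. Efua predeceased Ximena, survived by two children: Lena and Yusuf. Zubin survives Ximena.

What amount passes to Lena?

Lena receives $72,500.

The entire $290,000 passes to the siblings and their issue.
That amount ($290,000) is divided into 2 shares of $145,000: Zubin takes $145,000; Efua's $145,000 share passes to Efua's issue.
Efua's share ($145,000) is divided into 2 shares of $72,500: Lena and Yusuf each take $72,500.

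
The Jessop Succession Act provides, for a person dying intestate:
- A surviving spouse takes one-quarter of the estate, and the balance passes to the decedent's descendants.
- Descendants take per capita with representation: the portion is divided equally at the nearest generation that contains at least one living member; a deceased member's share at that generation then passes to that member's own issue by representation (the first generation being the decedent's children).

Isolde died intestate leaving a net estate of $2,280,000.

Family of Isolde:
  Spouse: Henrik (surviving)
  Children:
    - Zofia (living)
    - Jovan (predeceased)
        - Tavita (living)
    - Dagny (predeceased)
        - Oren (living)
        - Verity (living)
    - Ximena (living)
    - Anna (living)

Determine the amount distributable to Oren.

Henrik takes one-quarter of $2,280,000 = $570,000. The remaining $1,710,000 passes to the descendants.
The descendants' portion ($1,710,000) is divided into 5 shares of $342,000: Zofia, Ximena, and Anna each take $342,000; Jovan's $342,000 share passes to Jovan's issue; Dagny's $342,000 share passes to Dagny's issue.
Jovan's share ($342,000) passes entirely to Tavita.
Dagny's share ($342,000) is divided into 2 shares of $171,000: Oren and Verity each take $171,000.

Oren receives $171,000.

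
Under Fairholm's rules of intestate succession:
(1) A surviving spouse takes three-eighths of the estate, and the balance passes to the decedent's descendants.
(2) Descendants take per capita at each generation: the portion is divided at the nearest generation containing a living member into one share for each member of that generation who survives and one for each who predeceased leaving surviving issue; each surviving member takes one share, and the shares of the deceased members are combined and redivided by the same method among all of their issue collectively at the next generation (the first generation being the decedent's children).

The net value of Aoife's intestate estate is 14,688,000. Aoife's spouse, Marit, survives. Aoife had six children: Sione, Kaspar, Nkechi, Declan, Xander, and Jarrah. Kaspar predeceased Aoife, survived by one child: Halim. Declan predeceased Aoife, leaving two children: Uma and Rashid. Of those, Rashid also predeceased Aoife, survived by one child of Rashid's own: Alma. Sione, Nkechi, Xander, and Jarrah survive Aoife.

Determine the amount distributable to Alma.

Alma receives 1,020,000.

Marit takes three-eighths of 14,688,000 = 5,508,000. The remaining 9,180,000 passes to the descendants.
The descendants' portion (9,180,000) is divided at the children's generation into 6 shares of 1,530,000. Sione, Nkechi, Xander, and Jarrah each take 1,530,000. The 2 shares of the deceased (Kaspar and Declan) are combined into a pool of 3,060,000.
That pool (3,060,000) is divided at the grandchildren's generation into 3 shares of 1,020,000. Halim and Uma each take 1,020,000. The remaining share for the deceased Rashid (1,020,000) is carried to the next generation.
That pool (1,020,000) passes entirely to Alma, the sole taker at the great-grandchildren's generation.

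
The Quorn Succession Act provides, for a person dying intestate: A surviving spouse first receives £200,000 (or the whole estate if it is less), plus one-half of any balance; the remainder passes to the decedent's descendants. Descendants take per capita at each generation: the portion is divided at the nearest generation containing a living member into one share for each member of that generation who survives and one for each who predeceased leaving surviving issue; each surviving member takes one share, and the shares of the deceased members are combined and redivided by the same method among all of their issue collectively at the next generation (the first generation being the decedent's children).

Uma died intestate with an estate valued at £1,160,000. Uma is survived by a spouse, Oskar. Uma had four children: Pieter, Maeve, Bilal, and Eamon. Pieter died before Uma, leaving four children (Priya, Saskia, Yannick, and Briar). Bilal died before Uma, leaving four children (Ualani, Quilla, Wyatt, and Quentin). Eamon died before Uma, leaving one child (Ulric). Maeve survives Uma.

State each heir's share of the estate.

Oskar first takes £200,000, leaving a balance of £960,000. Oskar then takes one-half of the balance (£480,000), for a total of £680,000. The remaining £480,000 passes to the descendants.
The descendants' portion (£480,000) is divided at the children's generation into 4 shares of £120,000. Maeve takes £120,000. The 3 shares of the deceased (Pieter, Bilal, and Eamon) are combined into a pool of £360,000.
That pool (£360,000) is divided at the grandchildren's generation equally among Priya, Saskia, Yannick, Briar, Ualani, Quilla, Wyatt, Quentin, and Ulric: £40,000 each.

Oskar: £680,000; Priya: £40,000; Saskia: £40,000; Yannick: £40,000; Briar: £40,000; Maeve: £120,000; Ualani: £40,000; Quilla: £40,000; Wyatt: £40,000; Quentin: £40,000; Ulric: £40,000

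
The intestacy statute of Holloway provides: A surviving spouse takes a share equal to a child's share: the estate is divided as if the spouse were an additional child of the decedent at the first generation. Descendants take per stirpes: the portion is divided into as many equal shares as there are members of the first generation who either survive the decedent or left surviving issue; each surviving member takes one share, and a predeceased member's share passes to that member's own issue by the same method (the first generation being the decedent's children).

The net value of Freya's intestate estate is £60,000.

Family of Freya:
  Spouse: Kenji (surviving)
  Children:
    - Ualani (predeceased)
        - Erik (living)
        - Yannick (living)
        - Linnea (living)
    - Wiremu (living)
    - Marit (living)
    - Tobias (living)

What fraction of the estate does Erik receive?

The spouse counts as an additional share at the children's level, so there are 5 primary shares of £12,000. Kenji takes one such share (£12,000).
The children's combined portion (£48,000) is divided into 4 shares of £12,000: Wiremu, Marit, and Tobias each take £12,000; Ualani's £12,000 share passes to Ualani's issue.
Ualani's share (£12,000) is divided into 3 shares of £4,000: Erik, Yannick, and Linnea each take £4,000.

Erik receives 1/15 of the estate.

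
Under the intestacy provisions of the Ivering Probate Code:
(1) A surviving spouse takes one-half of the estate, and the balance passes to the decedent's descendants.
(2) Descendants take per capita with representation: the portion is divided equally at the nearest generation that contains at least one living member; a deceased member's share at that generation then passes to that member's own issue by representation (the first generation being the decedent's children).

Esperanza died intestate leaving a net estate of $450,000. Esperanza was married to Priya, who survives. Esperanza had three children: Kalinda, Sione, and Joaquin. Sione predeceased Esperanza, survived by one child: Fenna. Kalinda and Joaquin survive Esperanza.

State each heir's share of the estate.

Priya takes one-half of $450,000 = $225,000. The remaining $225,000 passes to the descendants.
The descendants' portion ($225,000) is divided into 3 shares of $75,000: Kalinda and Joaquin each take $75,000; Sione's $75,000 share passes to Sione's issue.
Sione's share ($75,000) passes entirely to Fenna.

Priya: $225,000; Kalinda: $75,000; Fenna: $75,000; Joaquin: $75,000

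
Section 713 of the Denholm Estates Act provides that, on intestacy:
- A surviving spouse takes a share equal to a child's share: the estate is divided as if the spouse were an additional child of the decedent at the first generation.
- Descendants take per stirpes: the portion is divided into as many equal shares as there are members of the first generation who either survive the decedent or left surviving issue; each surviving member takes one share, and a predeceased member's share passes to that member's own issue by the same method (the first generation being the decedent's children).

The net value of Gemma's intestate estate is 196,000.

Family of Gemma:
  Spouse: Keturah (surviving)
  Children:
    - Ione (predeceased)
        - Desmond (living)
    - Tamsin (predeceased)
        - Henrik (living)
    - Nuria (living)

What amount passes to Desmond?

Desmond receives 49,000.

The spouse counts as an additional share at the children's level, so there are 4 primary shares of 49,000. Keturah takes one such share (49,000).
The children's combined portion (147,000) is divided into 3 shares of 49,000: Nuria takes 49,000; Ione's 49,000 share passes to Ione's issue; Tamsin's 49,000 share passes to Tamsin's issue.
Ione's share (49,000) passes entirely to Desmond.
Tamsin's share (49,000) passes entirely to Henrik.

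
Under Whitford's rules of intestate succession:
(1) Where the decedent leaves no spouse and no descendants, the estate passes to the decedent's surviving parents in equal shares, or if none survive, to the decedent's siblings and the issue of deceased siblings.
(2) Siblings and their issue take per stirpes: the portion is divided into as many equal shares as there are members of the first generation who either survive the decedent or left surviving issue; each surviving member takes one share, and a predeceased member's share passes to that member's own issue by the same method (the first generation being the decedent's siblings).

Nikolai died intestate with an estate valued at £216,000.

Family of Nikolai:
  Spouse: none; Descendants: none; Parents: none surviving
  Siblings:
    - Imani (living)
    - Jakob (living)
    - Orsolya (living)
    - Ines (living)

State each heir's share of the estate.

The entire £216,000 passes to the siblings and their issue.
That amount (£216,000) is divided into 4 shares of £54,000: Imani, Jakob, Orsolya, and Ines each take £54,000.

Imani: £54,000; Jakob: £54,000; Orsolya: £54,000; Ines: £54,000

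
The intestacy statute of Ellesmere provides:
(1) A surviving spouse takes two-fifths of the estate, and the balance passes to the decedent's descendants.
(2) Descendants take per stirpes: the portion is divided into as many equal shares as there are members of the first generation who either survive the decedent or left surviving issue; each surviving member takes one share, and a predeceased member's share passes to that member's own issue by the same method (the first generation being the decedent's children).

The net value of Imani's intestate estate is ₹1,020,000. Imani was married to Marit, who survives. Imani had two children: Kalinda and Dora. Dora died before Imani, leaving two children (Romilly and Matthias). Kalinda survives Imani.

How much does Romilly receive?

Marit takes two-fifths of ₹1,020,000 = ₹408,000. The remaining ₹612,000 passes to the descendants.
The descendants' portion (₹612,000) is divided into 2 shares of ₹306,000: Kalinda takes ₹306,000; Dora's ₹306,000 share passes to Dora's issue.
Dora's share (₹306,000) is divided into 2 shares of ₹153,000: Romilly and Matthias each take ₹153,000.

Romilly receives ₹153,000.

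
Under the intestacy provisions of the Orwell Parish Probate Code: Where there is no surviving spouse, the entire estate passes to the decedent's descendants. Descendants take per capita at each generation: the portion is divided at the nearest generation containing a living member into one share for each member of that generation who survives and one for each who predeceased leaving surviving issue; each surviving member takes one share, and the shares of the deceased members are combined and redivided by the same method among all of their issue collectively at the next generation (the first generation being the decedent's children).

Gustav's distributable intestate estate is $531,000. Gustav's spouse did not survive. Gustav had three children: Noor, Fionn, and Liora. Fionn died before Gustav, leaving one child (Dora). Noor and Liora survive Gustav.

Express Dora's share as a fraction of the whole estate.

Dora receives 1/3 of the estate.

The entire $531,000 passes to the descendants.
That amount ($531,000) is divided at the children's generation into 3 shares of $177,000. Noor and Liora each take $177,000. The remaining share for the deceased Fionn ($177,000) is carried to the next generation.
That pool ($177,000) passes entirely to Dora, the sole taker at the grandchildren's generation.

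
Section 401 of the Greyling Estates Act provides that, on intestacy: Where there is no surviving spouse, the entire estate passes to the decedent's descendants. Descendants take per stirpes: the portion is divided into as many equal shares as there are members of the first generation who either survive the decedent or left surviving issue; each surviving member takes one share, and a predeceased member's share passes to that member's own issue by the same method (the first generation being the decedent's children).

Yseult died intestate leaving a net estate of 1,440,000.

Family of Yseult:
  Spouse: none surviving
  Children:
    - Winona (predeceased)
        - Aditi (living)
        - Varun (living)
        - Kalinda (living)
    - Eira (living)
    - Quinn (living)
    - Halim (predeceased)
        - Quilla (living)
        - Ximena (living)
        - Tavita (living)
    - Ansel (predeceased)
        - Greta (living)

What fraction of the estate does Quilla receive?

The entire 1,440,000 passes to the descendants.
That amount (1,440,000) is divided into 5 shares of 288,000: Eira and Quinn each take 288,000; Winona's 288,000 share passes to Winona's issue; Halim's 288,000 share passes to Halim's issue; Ansel's 288,000 share passes to Ansel's issue.
Winona's share (288,000) is divided into 3 shares of 96,000: Aditi, Varun, and Kalinda each take 96,000.
Halim's share (288,000) is divided into 3 shares of 96,000: Quilla, Ximena, and Tavita each take 96,000.
Ansel's share (288,000) passes entirely to Greta.

Quilla receives 1/15 of the estate.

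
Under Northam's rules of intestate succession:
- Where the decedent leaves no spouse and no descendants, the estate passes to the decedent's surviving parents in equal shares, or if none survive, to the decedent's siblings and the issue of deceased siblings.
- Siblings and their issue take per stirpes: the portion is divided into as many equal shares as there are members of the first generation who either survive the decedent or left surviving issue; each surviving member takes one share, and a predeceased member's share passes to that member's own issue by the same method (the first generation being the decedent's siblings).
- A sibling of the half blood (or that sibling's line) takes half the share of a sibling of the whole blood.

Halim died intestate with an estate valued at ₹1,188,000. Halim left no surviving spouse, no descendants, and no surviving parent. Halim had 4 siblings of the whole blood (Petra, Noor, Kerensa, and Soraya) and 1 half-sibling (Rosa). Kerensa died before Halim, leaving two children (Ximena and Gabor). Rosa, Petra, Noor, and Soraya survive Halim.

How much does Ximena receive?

The entire ₹1,188,000 passes to the siblings and their issue.
Counting each half-blood sibling's line as half a unit, there are 9/2 units in ₹1,188,000, so one unit is ₹264,000. Whole-blood lines (Petra, Noor, Kerensa, and Soraya) take ₹264,000 each; half-blood lines (Rosa) take ₹132,000 each.
Kerensa's share (₹264,000) is divided into 2 shares of ₹132,000: Ximena and Gabor each take ₹132,000.

Ximena receives ₹132,000.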